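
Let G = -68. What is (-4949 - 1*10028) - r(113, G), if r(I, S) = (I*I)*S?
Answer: 853315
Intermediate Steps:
r(I, S) = S*I² (r(I, S) = I²*S = S*I²)
(-4949 - 1*10028) - r(113, G) = (-4949 - 1*10028) - (-68)*113² = (-4949 - 10028) - (-68)*12769 = -14977 - 1*(-868292) = -14977 + 868292 = 853315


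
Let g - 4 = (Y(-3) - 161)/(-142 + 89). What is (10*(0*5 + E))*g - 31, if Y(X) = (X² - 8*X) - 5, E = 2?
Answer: 5257/53 ≈ 99.189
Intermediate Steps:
Y(X) = -5 + X² - 8*X
g = 345/53 (g = 4 + ((-5 + (-3)² - 8*(-3)) - 161)/(-142 + 89) = 4 + ((-5 + 9 + 24) - 161)/(-53) = 4 + (28 - 161)*(-1/53) = 4 - 133*(-1/53) = 4 + 133/53 = 345/53 ≈ 6.5094)
(10*(0*5 + E))*g - 31 = (10*(0*5 + 2))*(345/53) - 31 = (10*(0 + 2))*(345/53) - 31 = (10*2)*(345/53) - 31 = 20*(345/53) - 31 = 6900/53 - 31 = 5257/53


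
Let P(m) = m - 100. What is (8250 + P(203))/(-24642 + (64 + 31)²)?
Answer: -8353/15617 ≈ -0.53487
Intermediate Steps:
P(m) = -100 + m
(8250 + P(203))/(-24642 + (64 + 31)²) = (8250 + (-100 + 203))/(-24642 + (64 + 31)²) = (8250 + 103)/(-24642 + 95²) = 8353/(-24642 + 9025) = 8353/(-15617) = 8353*(-1/15617) = -8353/15617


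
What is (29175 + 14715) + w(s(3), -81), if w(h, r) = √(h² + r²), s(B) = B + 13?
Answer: 43890 + √6817 ≈ 43973.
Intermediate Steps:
s(B) = 13 + B
(29175 + 14715) + w(s(3), -81) = (29175 + 14715) + √((13 + 3)² + (-81)²) = 43890 + √(16² + 6561) = 43890 + √(256 + 6561) = 43890 + √6817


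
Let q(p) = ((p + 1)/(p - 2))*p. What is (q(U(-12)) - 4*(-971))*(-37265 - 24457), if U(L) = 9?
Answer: -1683652716/7 ≈ -2.4052e+8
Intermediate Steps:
q(p) = p*(1 + p)/(-2 + p) (q(p) = ((1 + p)/(-2 + p))*p = p*(1 + p)/(-2 + p))
(q(U(-12)) - 4*(-971))*(-37265 - 24457) = (9*(1 + 9)/(-2 + 9) - 4*(-971))*(-37265 - 24457) = (9*10/7 + 3884)*(-61722) = (9*(⅐)*10 + 3884)*(-61722) = (90/7 + 3884)*(-61722) = (27278/7)*(-61722) = -1683652716/7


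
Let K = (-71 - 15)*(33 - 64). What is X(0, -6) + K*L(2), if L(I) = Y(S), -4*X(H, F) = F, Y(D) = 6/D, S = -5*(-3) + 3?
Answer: 5341/6 ≈ 890.17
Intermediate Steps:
S = 18 (S = 15 + 3 = 18)
X(H, F) = -F/4
L(I) = ⅓ (L(I) = 6/18 = 6*(1/18) = ⅓)
K = 2666 (K = -86*(-31) = 2666)
X(0, -6) + K*L(2) = -¼*(-6) + 2666*(⅓) = 3/2 + 2666/3 = 5341/6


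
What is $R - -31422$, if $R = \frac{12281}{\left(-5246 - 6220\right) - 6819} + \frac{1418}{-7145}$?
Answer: $\frac{164202205931}{5225853} \approx 31421.0$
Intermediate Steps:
$R = - \frac{4547035}{5225853}$ ($R = \frac{12281}{-11466 - 6819} + 1418 \left(- \frac{1}{7145}\right) = \frac{12281}{-18285} - \frac{1418}{7145} = 12281 \left(- \frac{1}{18285}\right) - \frac{1418}{7145} = - \frac{12281}{18285} - \frac{1418}{7145} = - \frac{4547035}{5225853} \approx -0.8701$)
$R - -31422 = - \frac{4547035}{5225853} - -31422 = - \frac{4547035}{5225853} + 31422 = \frac{164202205931}{5225853}$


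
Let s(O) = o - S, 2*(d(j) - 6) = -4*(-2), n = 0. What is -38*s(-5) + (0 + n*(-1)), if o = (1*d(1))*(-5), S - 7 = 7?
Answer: 2432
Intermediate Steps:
S = 14 (S = 7 + 7 = 14)
d(j) = 10 (d(j) = 6 + (-4*(-2))/2 = 6 + (½)*8 = 6 + 4 = 10)
o = -50 (o = (1*10)*(-5) = 10*(-5) = -50)
s(O) = -64 (s(O) = -50 - 1*14 = -50 - 14 = -64)
-38*s(-5) + (0 + n*(-1)) = -38*(-64) + (0 + 0*(-1)) = 2432 + (0 + 0) = 2432 + 0 = 2432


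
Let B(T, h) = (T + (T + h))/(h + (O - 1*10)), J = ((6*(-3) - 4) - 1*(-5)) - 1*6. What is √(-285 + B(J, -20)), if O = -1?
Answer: I*√271839/31 ≈ 16.819*I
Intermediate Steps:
J = -23 (J = ((-18 - 4) + 5) - 6 = (-22 + 5) - 6 = -17 - 6 = -23)
B(T, h) = (h + 2*T)/(-11 + h) (B(T, h) = (T + (T + h))/(h + (-1 - 1*10)) = (h + 2*T)/(h + (-1 - 10)) = (h + 2*T)/(h - 11) = (h + 2*T)/(-11 + h))
√(-285 + B(J, -20)) = √(-285 + (-20 + 2*(-23))/(-11 - 20)) = √(-285 + (-20 - 46)/(-31)) = √(-285 - 1/31*(-66)) = √(-285 + 66/31) = √(-8769/31) = I*√271839/31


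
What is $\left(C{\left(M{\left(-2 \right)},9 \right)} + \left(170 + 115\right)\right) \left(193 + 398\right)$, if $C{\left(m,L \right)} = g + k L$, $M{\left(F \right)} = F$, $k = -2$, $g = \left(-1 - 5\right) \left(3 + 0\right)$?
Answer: $147159$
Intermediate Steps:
$g = -18$ ($g = \left(-6\right) 3 = -18$)
$C{\left(m,L \right)} = -18 - 2 L$
$\left(C{\left(M{\left(-2 \right)},9 \right)} + \left(170 + 115\right)\right) \left(193 + 398\right) = \left(\left(-18 - 18\right) + \left(170 + 115\right)\right) \left(193 + 398\right) = \left(\left(-18 - 18\right) + 285\right) 591 = \left(-36 + 285\right) 591 = 249 \cdot 591 = 147159$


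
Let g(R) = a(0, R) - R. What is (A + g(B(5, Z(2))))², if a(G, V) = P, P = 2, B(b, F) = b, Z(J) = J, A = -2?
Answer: 25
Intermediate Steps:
a(G, V) = 2
g(R) = 2 - R
(A + g(B(5, Z(2))))² = (-2 + (2 - 1*5))² = (-2 + (2 - 5))² = (-2 - 3)² = (-5)² = 25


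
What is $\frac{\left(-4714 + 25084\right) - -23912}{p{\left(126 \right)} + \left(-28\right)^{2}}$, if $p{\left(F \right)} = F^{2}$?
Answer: $\frac{3163}{1190} \approx 2.658$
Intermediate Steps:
$\frac{\left(-4714 + 25084\right) - -23912}{p{\left(126 \right)} + \left(-28\right)^{2}} = \frac{\left(-4714 + 25084\right) - -23912}{126^{2} + \left(-28\right)^{2}} = \frac{20370 + 23912}{15876 + 784} = \frac{44282}{16660} = 44282 \cdot \frac{1}{16660} = \frac{3163}{1190}$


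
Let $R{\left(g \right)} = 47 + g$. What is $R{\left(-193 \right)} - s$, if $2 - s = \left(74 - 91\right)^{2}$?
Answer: $141$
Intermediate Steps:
$s = -287$ ($s = 2 - \left(74 - 91\right)^{2} = 2 - \left(-17\right)^{2} = 2 - 289 = -287$)
$R{\left(-193 \right)} - s = \left(47 - 193\right) - -287 = -146 + 287 = 141$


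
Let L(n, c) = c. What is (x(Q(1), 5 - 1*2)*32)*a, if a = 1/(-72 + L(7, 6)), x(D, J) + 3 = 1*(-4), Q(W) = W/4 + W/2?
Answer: 112/33 ≈ 3.3939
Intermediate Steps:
Q(W) = 3*W/4 (Q(W) = W*(1/4) + W*(1/2) = W/4 + W/2 = 3*W/4)
x(D, J) = -7 (x(D, J) = -3 + 1*(-4) = -3 - 4 = -7)
a = -1/66 (a = 1/(-72 + 6) = 1/(-66) = -1/66 ≈ -0.015152)
(x(Q(1), 5 - 1*2)*32)*a = -7*32*(-1/66) = -224*(-1/66) = 112/33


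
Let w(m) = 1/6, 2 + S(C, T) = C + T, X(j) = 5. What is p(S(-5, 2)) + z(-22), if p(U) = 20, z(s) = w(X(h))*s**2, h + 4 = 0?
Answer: 302/3 ≈ 100.67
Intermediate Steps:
h = -4 (h = -4 + 0 = -4)
S(C, T) = -2 + C + T (S(C, T) = -2 + (C + T) = -2 + C + T)
w(m) = 1/6
z(s) = s**2/6
p(S(-5, 2)) + z(-22) = 20 + (1/6)*(-22)**2 = 20 + (1/6)*484 = 20 + 242/3 = 302/3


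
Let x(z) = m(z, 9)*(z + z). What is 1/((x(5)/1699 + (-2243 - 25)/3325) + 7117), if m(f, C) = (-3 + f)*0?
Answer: 475/3380251 ≈ 0.00014052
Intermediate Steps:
m(f, C) = 0
x(z) = 0 (x(z) = 0*(z + z) = 0*(2*z) = 0)
1/((x(5)/1699 + (-2243 - 25)/3325) + 7117) = 1/((0/1699 + (-2243 - 25)/3325) + 7117) = 1/((0*(1/1699) - 2268*1/3325) + 7117) = 1/((0 - 324/475) + 7117) = 1/(-324/475 + 7117) = 1/(3380251/475) = 475/3380251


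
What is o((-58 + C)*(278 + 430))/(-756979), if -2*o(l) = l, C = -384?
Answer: -156468/756979 ≈ -0.20670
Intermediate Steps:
o(l) = -l/2
o((-58 + C)*(278 + 430))/(-756979) = -(-58 - 384)*(278 + 430)/2/(-756979) = -(-221)*708*(-1/756979) = -½*(-312936)*(-1/756979) = 156468*(-1/756979) = -156468/756979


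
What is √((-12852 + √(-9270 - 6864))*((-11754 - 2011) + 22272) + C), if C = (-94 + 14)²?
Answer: √(-109325564 + 8507*I*√16134) ≈ 51.67 + 10456.0*I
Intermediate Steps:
C = 6400 (C = (-80)² = 6400)
√((-12852 + √(-9270 - 6864))*((-11754 - 2011) + 22272) + C) = √((-12852 + √(-9270 - 6864))*((-11754 - 2011) + 22272) + 6400) = √((-12852 + √(-16134))*(-13765 + 22272) + 6400) = √((-12852 + I*√16134)*8507 + 6400) = √((-109331964 + 8507*I*√16134) + 6400) = √(-109325564 + 8507*I*√16134)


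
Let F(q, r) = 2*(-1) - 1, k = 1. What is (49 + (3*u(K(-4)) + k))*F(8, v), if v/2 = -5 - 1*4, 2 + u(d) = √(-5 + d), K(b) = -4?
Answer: -132 - 27*I ≈ -132.0 - 27.0*I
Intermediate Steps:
u(d) = -2 + √(-5 + d)
v = -18 (v = 2*(-5 - 1*4) = 2*(-5 - 4) = 2*(-9) = -18)
F(q, r) = -3 (F(q, r) = -2 - 1 = -3)
(49 + (3*u(K(-4)) + k))*F(8, v) = (49 + (3*(-2 + √(-5 - 4)) + 1))*(-3) = (49 + (3*(-2 + √(-9)) + 1))*(-3) = (49 + (3*(-2 + 3*I) + 1))*(-3) = (49 + ((-6 + 9*I) + 1))*(-3) = (49 + (-5 + 9*I))*(-3) = (44 + 9*I)*(-3) = -132 - 27*I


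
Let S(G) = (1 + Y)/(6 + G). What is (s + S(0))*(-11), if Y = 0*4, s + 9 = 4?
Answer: 319/6 ≈ 53.167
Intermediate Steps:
s = -5 (s = -9 + 4 = -5)
Y = 0
S(G) = 1/(6 + G) (S(G) = (1 + 0)/(6 + G) = 1/(6 + G))
(s + S(0))*(-11) = (-5 + 1/(6 + 0))*(-11) = (-5 + 1/6)*(-11) = (-5 + ⅙)*(-11) = -29/6*(-11) = 319/6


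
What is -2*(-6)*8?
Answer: 96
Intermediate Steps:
-2*(-6)*8 = 12*8 = 96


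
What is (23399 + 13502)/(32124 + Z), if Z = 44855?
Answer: 36901/76979 ≈ 0.47936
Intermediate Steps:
(23399 + 13502)/(32124 + Z) = (23399 + 13502)/(32124 + 44855) = 36901/76979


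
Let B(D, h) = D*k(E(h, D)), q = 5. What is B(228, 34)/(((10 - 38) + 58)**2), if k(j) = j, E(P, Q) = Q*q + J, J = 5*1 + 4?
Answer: 7277/25 ≈ 291.08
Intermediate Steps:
J = 9 (J = 5 + 4 = 9)
E(P, Q) = 9 + 5*Q (E(P, Q) = Q*5 + 9 = 5*Q + 9 = 9 + 5*Q)
B(D, h) = D*(9 + 5*D)
B(228, 34)/(((10 - 38) + 58)**2) = (228*(9 + 5*228))/(((10 - 38) + 58)**2) = (228*(9 + 1140))/((-28 + 58)**2) = (228*1149)/(30**2) = 261972/900 = 261972*(1/900) = 7277/25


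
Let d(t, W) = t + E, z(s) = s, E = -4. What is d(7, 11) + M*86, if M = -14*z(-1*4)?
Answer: 4819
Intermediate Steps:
d(t, W) = -4 + t (d(t, W) = t - 4 = -4 + t)
M = 56 (M = -(-14)*4 = -14*(-4) = 56)
d(7, 11) + M*86 = (-4 + 7) + 56*86 = 3 + 4816 = 4819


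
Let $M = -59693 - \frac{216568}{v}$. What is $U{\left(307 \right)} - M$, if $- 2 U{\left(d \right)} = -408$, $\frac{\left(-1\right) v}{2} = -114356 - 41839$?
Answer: $\frac{9355720199}{156195} \approx 59898.0$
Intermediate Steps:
$v = 312390$ ($v = - 2 \left(-114356 - 41839\right) = \left(-2\right) \left(-156195\right) = 312390$)
$U{\left(d \right)} = 204$ ($U{\left(d \right)} = \left(- \frac{1}{2}\right) \left(-408\right) = 204$)
$M = - \frac{9323856419}{156195}$ ($M = -59693 - \frac{216568}{312390} = -59693 - \frac{108284}{156195} = - \frac{9323856419}{156195} \approx -59694.0$)
$U{\left(307 \right)} - M = 204 - - \frac{9323856419}{156195} = 204 + \frac{9323856419}{156195} = \frac{9355720199}{156195}$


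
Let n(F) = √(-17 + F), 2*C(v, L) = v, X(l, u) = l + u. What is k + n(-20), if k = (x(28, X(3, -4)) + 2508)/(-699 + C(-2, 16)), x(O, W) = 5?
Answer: -359/100 + I*√37 ≈ -3.59 + 6.0828*I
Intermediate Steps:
C(v, L) = v/2
k = -359/100 (k = (5 + 2508)/(-699 + (½)*(-2)) = 2513/(-699 - 1) = 2513/(-700) = 2513*(-1/700) = -359/100 ≈ -3.5900)
k + n(-20) = -359/100 + √(-17 - 20) = -359/100 + √(-37) = -359/100 + I*√37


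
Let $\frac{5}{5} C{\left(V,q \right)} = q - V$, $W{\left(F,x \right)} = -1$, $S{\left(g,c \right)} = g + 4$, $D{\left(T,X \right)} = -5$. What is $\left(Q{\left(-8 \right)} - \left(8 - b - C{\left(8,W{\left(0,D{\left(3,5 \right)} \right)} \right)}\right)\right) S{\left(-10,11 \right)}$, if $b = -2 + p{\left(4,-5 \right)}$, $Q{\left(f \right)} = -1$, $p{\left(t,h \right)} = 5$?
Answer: $90$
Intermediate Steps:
$S{\left(g,c \right)} = 4 + g$
$b = 3$ ($b = -2 + 5 = 3$)
$C{\left(V,q \right)} = q - V$
$\left(Q{\left(-8 \right)} - \left(8 - b - C{\left(8,W{\left(0,D{\left(3,5 \right)} \right)} \right)}\right)\right) S{\left(-10,11 \right)} = \left(-1 + \left(\left(\left(-1 - 8\right) + 3\right) - 8\right)\right) \left(4 - 10\right) = \left(-1 + \left(\left(\left(-1 - 8\right) + 3\right) - 8\right)\right) \left(-6\right) = \left(-1 + \left(\left(-9 + 3\right) - 8\right)\right) \left(-6\right) = \left(-1 - 14\right) \left(-6\right) = \left(-15\right) \left(-6\right) = 90$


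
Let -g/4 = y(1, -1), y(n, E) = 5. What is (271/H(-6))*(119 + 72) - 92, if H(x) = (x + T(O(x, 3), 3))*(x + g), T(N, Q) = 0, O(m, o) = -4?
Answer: 37409/156 ≈ 239.80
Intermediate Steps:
g = -20 (g = -4*5 = -20)
H(x) = x*(-20 + x) (H(x) = (x + 0)*(x - 20) = x*(-20 + x))
(271/H(-6))*(119 + 72) - 92 = (271/((-6*(-20 - 6))))*(119 + 72) - 92 = (271/((-6*(-26))))*191 - 92 = (271/156)*191 - 92 = 51761/156 - 92 = 37409/156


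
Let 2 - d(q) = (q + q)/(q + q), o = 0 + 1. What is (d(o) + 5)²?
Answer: 36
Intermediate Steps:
o = 1
d(q) = 1 (d(q) = 2 - (q + q)/(q + q) = 2 - 2*q/(2*q) = 2 - 2*q*1/(2*q) = 2 - 1*1 = 2 - 1 = 1)
(d(o) + 5)² = (1 + 5)² = 6² = 36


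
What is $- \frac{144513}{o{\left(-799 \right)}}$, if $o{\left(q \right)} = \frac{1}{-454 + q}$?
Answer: $181074789$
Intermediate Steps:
$- \frac{144513}{o{\left(-799 \right)}} = - \frac{144513}{\frac{1}{-454 - 799}} = - \frac{144513}{\frac{1}{-1253}} = - \frac{144513}{- \frac{1}{1253}} = \left(-144513\right) \left(-1253\right) = 181074789$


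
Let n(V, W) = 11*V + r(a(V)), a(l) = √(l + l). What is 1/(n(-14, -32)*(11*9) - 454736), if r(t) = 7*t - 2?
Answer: -117545/55270669843 - 693*I*√7/110541339686 ≈ -2.1267e-6 - 1.6587e-8*I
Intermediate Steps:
a(l) = √2*√l (a(l) = √(2*l) = √2*√l)
r(t) = -2 + 7*t
n(V, W) = -2 + 11*V + 7*√2*√V (n(V, W) = 11*V + (-2 + 7*(√2*√V)) = 11*V + (-2 + 7*√2*√V) = -2 + 11*V + 7*√2*√V)
1/(n(-14, -32)*(11*9) - 454736) = 1/((-2 + 11*(-14) + 7*√2*√(-14))*(11*9) - 454736) = 1/((-2 - 154 + 7*√2*(I*√14))*99 - 454736) = 1/((-2 - 154 + 14*I*√7)*99 - 454736) = 1/((-156 + 14*I*√7)*99 - 454736) = 1/((-15444 + 1386*I*√7) - 454736) = 1/(-470180 + 1386*I*√7)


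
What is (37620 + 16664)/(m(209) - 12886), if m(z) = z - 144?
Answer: -54284/12821 ≈ -4.2340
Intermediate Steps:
m(z) = -144 + z
(37620 + 16664)/(m(209) - 12886) = (37620 + 16664)/((-144 + 209) - 12886) = 54284/(65 - 12886) = 54284/(-12821) = 54284*(-1/12821) = -54284/12821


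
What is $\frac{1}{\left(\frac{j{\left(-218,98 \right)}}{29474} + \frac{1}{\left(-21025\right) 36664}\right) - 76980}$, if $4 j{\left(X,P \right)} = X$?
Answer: $- \frac{11360172662200}{874506112542122087} \approx -1.299 \cdot 10^{-5}$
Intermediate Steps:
$j{\left(X,P \right)} = \frac{X}{4}$
$\frac{1}{\left(\frac{j{\left(-218,98 \right)}}{29474} + \frac{1}{\left(-21025\right) 36664}\right) - 76980} = \frac{1}{\left(\frac{\frac{1}{4} \left(-218\right)}{29474} + \frac{1}{\left(-21025\right) 36664}\right) - 76980} = \frac{1}{\left(\left(- \frac{109}{2}\right) \frac{1}{29474} - \frac{1}{770860600}\right) - 76980} = \frac{1}{\left(- \frac{109}{58948} - \frac{1}{770860600}\right) - 76980} = \frac{1}{- \frac{21005966087}{11360172662200} - 76980} = \frac{1}{- \frac{874506112542122087}{11360172662200}} = - \frac{11360172662200}{874506112542122087}$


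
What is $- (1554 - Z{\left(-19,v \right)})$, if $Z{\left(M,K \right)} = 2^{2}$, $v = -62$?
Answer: $-1550$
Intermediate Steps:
$Z{\left(M,K \right)} = 4$
$- (1554 - Z{\left(-19,v \right)}) = - (1554 - 4) = \left(-1\right) 1550 = -1550$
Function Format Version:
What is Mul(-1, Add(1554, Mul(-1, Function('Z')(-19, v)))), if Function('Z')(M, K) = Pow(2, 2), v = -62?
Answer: -1550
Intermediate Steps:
Function('Z')(M, K) = 4
Mul(-1, Add(1554, Mul(-1, Function('Z')(-19, v)))) = Mul(-1, Add(1554, Mul(-1, 4))) = Mul(-1, Add(1554, -4)) = Mul(-1, 1550) = -1550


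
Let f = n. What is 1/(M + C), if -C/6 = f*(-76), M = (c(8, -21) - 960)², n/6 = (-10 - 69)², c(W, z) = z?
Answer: 1/18037737 ≈ 5.5439e-8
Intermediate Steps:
n = 37446 (n = 6*(-10 - 69)² = 6*(-79)² = 6*6241 = 37446)
f = 37446
M = 962361 (M = (-21 - 960)² = (-981)² = 962361)
C = 17075376 (C = -224676*(-76) = -6*(-2845896) = 17075376)
1/(M + C) = 1/(962361 + 17075376) = 1/18037737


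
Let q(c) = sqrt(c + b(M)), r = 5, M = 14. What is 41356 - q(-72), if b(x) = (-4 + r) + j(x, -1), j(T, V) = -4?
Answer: 41356 - 5*I*sqrt(3) ≈ 41356.0 - 8.6602*I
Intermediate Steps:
b(x) = -3 (b(x) = (-4 + 5) - 4 = 1 - 4 = -3)
q(c) = sqrt(-3 + c) (q(c) = sqrt(c - 3) = sqrt(-3 + c))
41356 - q(-72) = 41356 - sqrt(-3 - 72) = 41356 - sqrt(-75) = 41356 - 5*I*sqrt(3)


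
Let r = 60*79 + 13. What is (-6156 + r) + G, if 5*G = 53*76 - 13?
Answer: -600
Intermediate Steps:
G = 803 (G = (53*76 - 13)/5 = (4028 - 13)/5 = (⅕)*4015 = 803)
r = 4753 (r = 4740 + 13 = 4753)
(-6156 + r) + G = (-6156 + 4753) + 803 = -1403 + 803 = -600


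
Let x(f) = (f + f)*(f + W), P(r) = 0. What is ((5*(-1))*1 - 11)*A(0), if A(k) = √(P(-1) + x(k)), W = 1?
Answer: 0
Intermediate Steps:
x(f) = 2*f*(1 + f) (x(f) = (f + f)*(f + 1) = (2*f)*(1 + f) = 2*f*(1 + f))
A(k) = √2*√(k*(1 + k)) (A(k) = √(0 + 2*k*(1 + k)) = √(2*k*(1 + k)) = √2*√(k*(1 + k)))
((5*(-1))*1 - 11)*A(0) = ((5*(-1))*1 - 11)*(√2*√(0*(1 + 0))) = (-5*1 - 11)*(√2*√(0*1)) = (-5 - 11)*(√2*√0) = -16*√2*0 = -16*0 = 0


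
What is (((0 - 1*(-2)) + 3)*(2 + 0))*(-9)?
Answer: -90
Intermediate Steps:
(((0 - 1*(-2)) + 3)*(2 + 0))*(-9) = (((0 + 2) + 3)*2)*(-9) = ((2 + 3)*2)*(-9) = (5*2)*(-9) = 10*(-9) = -90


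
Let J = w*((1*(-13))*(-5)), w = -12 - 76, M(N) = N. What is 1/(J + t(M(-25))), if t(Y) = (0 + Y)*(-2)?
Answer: -1/5670 ≈ -0.00017637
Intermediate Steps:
w = -88
t(Y) = -2*Y (t(Y) = Y*(-2) = -2*Y)
J = -5720 (J = -88*1*(-13)*(-5) = -(-1144)*(-5) = -88*65 = -5720)
1/(J + t(M(-25))) = 1/(-5720 - 2*(-25)) = 1/(-5720 + 50) = 1/(-5670) = -1/5670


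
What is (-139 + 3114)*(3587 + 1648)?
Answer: 15574125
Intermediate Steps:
(-139 + 3114)*(3587 + 1648) = 2975*5235 = 15574125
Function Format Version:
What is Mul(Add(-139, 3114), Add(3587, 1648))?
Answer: 15574125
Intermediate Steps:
Mul(Add(-139, 3114), Add(3587, 1648)) = Mul(2975, 5235) = 15574125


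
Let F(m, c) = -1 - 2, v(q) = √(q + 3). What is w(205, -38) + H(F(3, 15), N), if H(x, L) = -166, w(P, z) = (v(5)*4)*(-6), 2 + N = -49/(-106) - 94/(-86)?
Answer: -166 - 48*√2 ≈ -233.88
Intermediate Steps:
v(q) = √(3 + q)
F(m, c) = -3
N = -2027/4558 (N = -2 + (-49/(-106) - 94/(-86)) = -2 + (-49*(-1/106) - 94*(-1/86)) = -2 + (49/106 + 47/43) = -2 + 7089/4558 = -2027/4558 ≈ -0.44471)
w(P, z) = -48*√2 (w(P, z) = (√(3 + 5)*4)*(-6) = (√8*4)*(-6) = ((2*√2)*4)*(-6) = (8*√2)*(-6) = -48*√2)
w(205, -38) + H(F(3, 15), N) = -48*√2 - 166 = -166 - 48*√2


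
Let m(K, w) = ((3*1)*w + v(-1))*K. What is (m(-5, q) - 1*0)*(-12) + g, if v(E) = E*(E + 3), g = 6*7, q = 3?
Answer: 462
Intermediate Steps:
g = 42
v(E) = E*(3 + E)
m(K, w) = K*(-2 + 3*w) (m(K, w) = ((3*1)*w - (3 - 1))*K = (3*w - 1*2)*K = (3*w - 2)*K = (-2 + 3*w)*K = K*(-2 + 3*w))
(m(-5, q) - 1*0)*(-12) + g = (-5*(-2 + 3*3) - 1*0)*(-12) + 42 = (-5*(-2 + 9) + 0)*(-12) + 42 = (-5*7 + 0)*(-12) + 42 = (-35 + 0)*(-12) + 42 = -35*(-12) + 42 = 420 + 42 = 462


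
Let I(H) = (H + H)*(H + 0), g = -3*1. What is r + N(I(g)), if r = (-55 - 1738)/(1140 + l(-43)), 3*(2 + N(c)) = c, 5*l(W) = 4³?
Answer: 1281/524 ≈ 2.4447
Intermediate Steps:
l(W) = 64/5 (l(W) = (⅕)*4³ = (⅕)*64 = 64/5)
g = -3
I(H) = 2*H² (I(H) = (2*H)*H = 2*H²)
N(c) = -2 + c/3
r = -815/524 (r = (-55 - 1738)/(1140 + 64/5) = -1793/5764/5 = -1793*5/5764 = -815/524 ≈ -1.5553)
r + N(I(g)) = -815/524 + (-2 + (2*(-3)²)/3) = -815/524 + (-2 + (2*9)/3) = -815/524 + (-2 + (⅓)*18) = -815/524 + (-2 + 6) = -815/524 + 4 = 1281/524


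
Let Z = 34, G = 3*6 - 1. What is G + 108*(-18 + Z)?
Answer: 1745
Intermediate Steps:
G = 17 (G = 18 - 1 = 17)
G + 108*(-18 + Z) = 17 + 108*(-18 + 34) = 17 + 108*16 = 17 + 1728 = 1745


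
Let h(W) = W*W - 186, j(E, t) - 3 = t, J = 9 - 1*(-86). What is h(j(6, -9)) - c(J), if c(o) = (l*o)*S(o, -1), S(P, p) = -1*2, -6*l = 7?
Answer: -1115/3 ≈ -371.67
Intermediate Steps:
l = -7/6 (l = -1/6*7 = -7/6 ≈ -1.1667)
S(P, p) = -2
J = 95 (J = 9 + 86 = 95)
j(E, t) = 3 + t
c(o) = 7*o/3 (c(o) = -7*o/6*(-2) = 7*o/3)
h(W) = -186 + W**2 (h(W) = W**2 - 186 = -186 + W**2)
h(j(6, -9)) - c(J) = (-186 + (3 - 9)**2) - 7*95/3 = (-186 + (-6)**2) - 1*665/3 = (-186 + 36) - 665/3 = -150 - 665/3 = -1115/3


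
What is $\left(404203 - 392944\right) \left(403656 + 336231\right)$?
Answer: $8330387733$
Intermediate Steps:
$\left(404203 - 392944\right) \left(403656 + 336231\right) = 11259 \cdot 739887 = 8330387733$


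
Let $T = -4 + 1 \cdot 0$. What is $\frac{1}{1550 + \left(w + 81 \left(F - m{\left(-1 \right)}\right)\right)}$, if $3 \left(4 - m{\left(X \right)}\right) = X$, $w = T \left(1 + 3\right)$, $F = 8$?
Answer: $\frac{1}{1831} \approx 0.00054615$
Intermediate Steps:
$T = -4$ ($T = -4 + 0 = -4$)
$w = -16$ ($w = - 4 \left(1 + 3\right) = \left(-4\right) 4 = -16$)
$m{\left(X \right)} = 4 - \frac{X}{3}$
$\frac{1}{1550 + \left(w + 81 \left(F - m{\left(-1 \right)}\right)\right)} = \frac{1}{1550 - \left(16 - 81 \left(8 - \left(4 - - \frac{1}{3}\right)\right)\right)} = \frac{1}{1550 - \left(16 - 81 \left(8 - \left(4 + \frac{1}{3}\right)\right)\right)} = \frac{1}{1550 - \left(16 - 81 \left(8 - \frac{13}{3}\right)\right)} = \frac{1}{1550 + \left(-16 + 81 \cdot \frac{11}{3}\right)} = \frac{1}{1550 + \left(-16 + 297\right)} = \frac{1}{1550 + 281} = \frac{1}{1831}$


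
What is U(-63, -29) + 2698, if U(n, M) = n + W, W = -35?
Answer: 2600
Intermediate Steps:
U(n, M) = -35 + n (U(n, M) = n - 35 = -35 + n)
U(-63, -29) + 2698 = (-35 - 63) + 2698 = -98 + 2698 = 2600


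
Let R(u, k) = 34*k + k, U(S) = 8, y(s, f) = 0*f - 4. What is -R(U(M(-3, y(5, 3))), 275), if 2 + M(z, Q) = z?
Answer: -9625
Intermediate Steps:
y(s, f) = -4 (y(s, f) = 0 - 4 = -4)
M(z, Q) = -2 + z
R(u, k) = 35*k
-R(U(M(-3, y(5, 3))), 275) = -35*275 = -1*9625 = -9625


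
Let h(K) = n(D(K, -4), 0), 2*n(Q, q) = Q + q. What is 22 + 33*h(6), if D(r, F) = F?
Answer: -44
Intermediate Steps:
n(Q, q) = Q/2 + q/2 (n(Q, q) = (Q + q)/2 = Q/2 + q/2)
h(K) = -2 (h(K) = (½)*(-4) + (½)*0 = -2 + 0 = -2)
22 + 33*h(6) = 22 + 33*(-2) = 22 - 66 = -44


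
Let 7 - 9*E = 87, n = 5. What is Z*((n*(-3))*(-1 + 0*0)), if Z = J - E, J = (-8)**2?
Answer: 3280/3 ≈ 1093.3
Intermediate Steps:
J = 64
E = -80/9 (E = 7/9 - 1/9*87 = 7/9 - 29/3 = -80/9 ≈ -8.8889)
Z = 656/9 (Z = 64 - 1*(-80/9) = 64 + 80/9 = 656/9 ≈ 72.889)
Z*((n*(-3))*(-1 + 0*0)) = 656*((5*(-3))*(-1 + 0*0))/9 = 656*(-15*(-1 + 0))/9 = 656*(-15*(-1))/9 = (656/9)*15 = 3280/3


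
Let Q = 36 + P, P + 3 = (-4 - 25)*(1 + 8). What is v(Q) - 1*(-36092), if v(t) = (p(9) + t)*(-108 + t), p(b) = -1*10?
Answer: 116060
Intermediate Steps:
P = -264 (P = -3 + (-4 - 25)*(1 + 8) = -3 - 29*9 = -3 - 261 = -264)
p(b) = -10
Q = -228 (Q = 36 - 264 = -228)
v(t) = (-108 + t)*(-10 + t) (v(t) = (-10 + t)*(-108 + t) = (-108 + t)*(-10 + t))
v(Q) - 1*(-36092) = (1080 + (-228)² - 118*(-228)) - 1*(-36092) = (1080 + 51984 + 26904) + 36092 = 79968 + 36092 = 116060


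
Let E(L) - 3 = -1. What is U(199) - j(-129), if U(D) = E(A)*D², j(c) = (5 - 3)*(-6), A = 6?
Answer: 79214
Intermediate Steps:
j(c) = -12 (j(c) = 2*(-6) = -12)
E(L) = 2 (E(L) = 3 - 1 = 2)
U(D) = 2*D²
U(199) - j(-129) = 2*199² - 1*(-12) = 2*39601 + 12 = 79202 + 12 = 79214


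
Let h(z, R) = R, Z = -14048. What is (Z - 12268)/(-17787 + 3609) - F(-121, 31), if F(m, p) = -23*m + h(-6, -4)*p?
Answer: -369343/139 ≈ -2657.1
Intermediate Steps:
F(m, p) = -23*m - 4*p
(Z - 12268)/(-17787 + 3609) - F(-121, 31) = (-14048 - 12268)/(-17787 + 3609) - (-23*(-121) - 4*31) = -26316/(-14178) - (2783 - 124) = -26316*(-1/14178) - 1*2659 = 258/139 - 2659 = -369343/139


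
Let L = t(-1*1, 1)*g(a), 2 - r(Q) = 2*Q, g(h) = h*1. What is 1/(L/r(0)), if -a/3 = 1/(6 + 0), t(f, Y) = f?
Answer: 4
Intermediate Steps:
a = -½ (a = -3/(6 + 0) = -3/6 = -3*⅙ = -½ ≈ -0.50000)
g(h) = h
r(Q) = 2 - 2*Q
L = ½ (L = -1*1*(-½) = -1*(-½) = ½ ≈ 0.50000)
1/(L/r(0)) = 1/(1/(2*(2 - 2*0))) = 1/(1/(2*(2 + 0))) = 1/((½)/2) = 1/((½)*(½)) = 1/(¼) = 4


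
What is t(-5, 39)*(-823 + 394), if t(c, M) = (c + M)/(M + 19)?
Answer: -7293/29 ≈ -251.48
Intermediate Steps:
t(c, M) = (M + c)/(19 + M)
t(-5, 39)*(-823 + 394) = ((39 - 5)/(19 + 39))*(-823 + 394) = (34/58)*(-429) = ((1/58)*34)*(-429) = (17/29)*(-429) = -7293/29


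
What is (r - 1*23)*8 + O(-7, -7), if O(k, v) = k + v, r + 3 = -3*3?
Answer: -294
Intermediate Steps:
r = -12 (r = -3 - 3*3 = -3 - 9 = -12)
(r - 1*23)*8 + O(-7, -7) = (-12 - 1*23)*8 + (-7 - 7) = (-12 - 23)*8 - 14 = -35*8 - 14 = -280 - 14 = -294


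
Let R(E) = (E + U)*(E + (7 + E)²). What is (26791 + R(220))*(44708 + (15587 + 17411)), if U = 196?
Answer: 1674904263750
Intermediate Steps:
R(E) = (196 + E)*(E + (7 + E)²) (R(E) = (E + 196)*(E + (7 + E)²) = (196 + E)*(E + (7 + E)²))
(26791 + R(220))*(44708 + (15587 + 17411)) = (26791 + (9604 + 220³ + 211*220² + 2989*220))*(44708 + (15587 + 17411)) = (26791 + (9604 + 10648000 + 211*48400 + 657580))*(44708 + 32998) = (26791 + (9604 + 10648000 + 10212400 + 657580))*77706 = (26791 + 21527584)*77706 = 21554375*77706 = 1674904263750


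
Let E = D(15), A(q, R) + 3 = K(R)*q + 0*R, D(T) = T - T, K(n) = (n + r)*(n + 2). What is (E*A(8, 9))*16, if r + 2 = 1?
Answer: 0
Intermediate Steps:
r = -1 (r = -2 + 1 = -1)
K(n) = (-1 + n)*(2 + n) (K(n) = (n - 1)*(n + 2) = (-1 + n)*(2 + n))
D(T) = 0
A(q, R) = -3 + q*(-2 + R + R²) (A(q, R) = -3 + ((-2 + R + R²)*q + 0*R) = -3 + (q*(-2 + R + R²) + 0) = -3 + q*(-2 + R + R²))
E = 0
(E*A(8, 9))*16 = (0*(-3 + 8*(-2 + 9 + 9²)))*16 = (0*(-3 + 8*(-2 + 9 + 81)))*16 = (0*(-3 + 8*88))*16 = (0*(-3 + 704))*16 = (0*701)*16 = 0*16 = 0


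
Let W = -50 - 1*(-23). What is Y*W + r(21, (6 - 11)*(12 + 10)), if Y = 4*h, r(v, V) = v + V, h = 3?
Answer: -413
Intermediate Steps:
r(v, V) = V + v
W = -27 (W = -50 + 23 = -27)
Y = 12 (Y = 4*3 = 12)
Y*W + r(21, (6 - 11)*(12 + 10)) = 12*(-27) + ((6 - 11)*(12 + 10) + 21) = -324 + (-5*22 + 21) = -324 + (-110 + 21) = -324 - 89 = -413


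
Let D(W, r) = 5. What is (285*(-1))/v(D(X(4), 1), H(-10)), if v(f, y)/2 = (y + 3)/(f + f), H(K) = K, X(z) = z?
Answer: 1425/7 ≈ 203.57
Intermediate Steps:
v(f, y) = (3 + y)/f (v(f, y) = 2*((y + 3)/(f + f)) = 2*((3 + y)/((2*f))) = 2*((3 + y)*(1/(2*f))) = 2*((3 + y)/(2*f)) = (3 + y)/f)
(285*(-1))/v(D(X(4), 1), H(-10)) = (285*(-1))/(((3 - 10)/5)) = -285/((1/5)*(-7)) = -285/(-7/5) = -285*(-5/7) = 1425/7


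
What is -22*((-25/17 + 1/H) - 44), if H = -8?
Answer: 68211/68 ≈ 1003.1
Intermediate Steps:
-22*((-25/17 + 1/H) - 44) = -22*((-25/17 + 1/(-8)) - 44) = -22*((-25*1/17 + 1*(-⅛)) - 44) = -22*((-25/17 - ⅛) - 44) = -22*(-217/136 - 44) = -22*(-6201/136) = 68211/68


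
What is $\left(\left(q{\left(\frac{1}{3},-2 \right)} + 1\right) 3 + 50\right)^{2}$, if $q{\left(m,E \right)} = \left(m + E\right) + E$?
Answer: $1764$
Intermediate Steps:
$q{\left(m,E \right)} = m + 2 E$ ($q{\left(m,E \right)} = \left(E + m\right) + E = m + 2 E$)
$\left(\left(q{\left(\frac{1}{3},-2 \right)} + 1\right) 3 + 50\right)^{2} = \left(\left(\left(\frac{1}{3} + 2 \left(-2\right)\right) + 1\right) 3 + 50\right)^{2} = \left(\left(\left(\frac{1}{3} - 4\right) + 1\right) 3 + 50\right)^{2} = \left(\left(- \frac{11}{3} + 1\right) 3 + 50\right)^{2} = \left(\left(- \frac{8}{3}\right) 3 + 50\right)^{2} = \left(-8 + 50\right)^{2} = 42^{2} = 1764$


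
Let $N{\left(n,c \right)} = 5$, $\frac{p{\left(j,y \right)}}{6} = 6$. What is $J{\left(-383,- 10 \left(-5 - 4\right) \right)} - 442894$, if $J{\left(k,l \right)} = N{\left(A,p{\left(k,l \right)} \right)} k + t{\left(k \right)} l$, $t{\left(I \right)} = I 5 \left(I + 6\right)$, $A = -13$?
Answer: $64531141$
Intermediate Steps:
$p{\left(j,y \right)} = 36$ ($p{\left(j,y \right)} = 6 \cdot 6 = 36$)
$t{\left(I \right)} = 5 I \left(6 + I\right)$
$J{\left(k,l \right)} = 5 k + 5 k l \left(6 + k\right)$ ($J{\left(k,l \right)} = 5 k + 5 k \left(6 + k\right) l = 5 k + 5 k l \left(6 + k\right)$)
$J{\left(-383,- 10 \left(-5 - 4\right) \right)} - 442894 = 5 \left(-383\right) \left(1 + - 10 \left(-5 - 4\right) \left(6 - 383\right)\right) - 442894 = 5 \left(-383\right) \left(1 + \left(-10\right) \left(-9\right) \left(-377\right)\right) - 442894 = 5 \left(-383\right) \left(1 + 90 \left(-377\right)\right) - 442894 = 5 \left(-383\right) \left(1 - 33930\right) - 442894 = 5 \left(-383\right) \left(-33929\right) - 442894 = 64974035 - 442894 = 64531141$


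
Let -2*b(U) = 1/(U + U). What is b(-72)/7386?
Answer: 1/2127168 ≈ 4.7011e-7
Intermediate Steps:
b(U) = -1/(4*U) (b(U) = -1/(2*(U + U)) = -1/(2*U)/2 = -1/(4*U))
b(-72)/7386 = -¼/(-72)/7386 = -¼*(-1/72)*(1/7386) = (1/288)*(1/7386) = 1/2127168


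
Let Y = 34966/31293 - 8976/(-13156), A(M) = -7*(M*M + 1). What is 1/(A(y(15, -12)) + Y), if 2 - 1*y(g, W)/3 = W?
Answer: -9356607/115584040879 ≈ -8.0951e-5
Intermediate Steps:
y(g, W) = 6 - 3*W
A(M) = -7 - 7*M² (A(M) = -7*(M² + 1) = -7*(1 + M²) = -7 - 7*M²)
Y = 16838606/9356607 (Y = 34966*(1/31293) - 8976*(-1/13156) = 34966/31293 + 204/299 = 16838606/9356607 ≈ 1.7996)
1/(A(y(15, -12)) + Y) = 1/((-7 - 7*(6 - 3*(-12))²) + 16838606/9356607) = 1/((-7 - 7*(6 + 36)²) + 16838606/9356607) = 1/((-7 - 7*42²) + 16838606/9356607) = 1/((-7 - 7*1764) + 16838606/9356607) = 1/((-7 - 12348) + 16838606/9356607) = 1/(-12355 + 16838606/9356607) = 1/(-115584040879/9356607) = -9356607/115584040879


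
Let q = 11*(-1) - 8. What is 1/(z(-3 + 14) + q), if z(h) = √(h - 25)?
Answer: -19/375 - I*√14/375 ≈ -0.050667 - 0.0099778*I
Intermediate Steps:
z(h) = √(-25 + h)
q = -19 (q = -11 - 8 = -19)
1/(z(-3 + 14) + q) = 1/(√(-25 + (-3 + 14)) - 19) = 1/(√(-25 + 11) - 19) = 1/(√(-14) - 19) = 1/(I*√14 - 19) = 1/(-19 + I*√14)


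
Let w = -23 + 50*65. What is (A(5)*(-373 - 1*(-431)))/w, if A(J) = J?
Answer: 290/3227 ≈ 0.089867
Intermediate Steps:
w = 3227 (w = -23 + 3250 = 3227)
(A(5)*(-373 - 1*(-431)))/w = (5*(-373 - 1*(-431)))/3227 = (5*(-373 + 431))*(1/3227) = (5*58)*(1/3227) = 290*(1/3227) = 290/3227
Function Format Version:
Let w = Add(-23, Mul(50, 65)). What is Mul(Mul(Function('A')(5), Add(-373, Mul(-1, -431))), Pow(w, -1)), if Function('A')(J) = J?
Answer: Rational(290, 3227) ≈ 0.089867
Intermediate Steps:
w = 3227 (w = Add(-23, 3250) = 3227)
Mul(Mul(Function('A')(5), Add(-373, Mul(-1, -431))), Pow(w, -1)) = Mul(Mul(5, Add(-373, Mul(-1, -431))), Pow(3227, -1)) = Mul(Mul(5, Add(-373, 431)), Rational(1, 3227)) = Mul(Mul(5, 58), Rational(1, 3227)) = Mul(290, Rational(1, 3227)) = Rational(290, 3227)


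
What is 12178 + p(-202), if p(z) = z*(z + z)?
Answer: 93786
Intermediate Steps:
p(z) = 2*z² (p(z) = z*(2*z) = 2*z²)
12178 + p(-202) = 12178 + 2*(-202)² = 12178 + 2*40804 = 12178 + 81608 = 93786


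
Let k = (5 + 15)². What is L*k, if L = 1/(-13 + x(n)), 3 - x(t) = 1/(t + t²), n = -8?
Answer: -22400/561 ≈ -39.929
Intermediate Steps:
x(t) = 3 - 1/(t + t²)
k = 400 (k = 20² = 400)
L = -56/561 (L = 1/(-13 + (-1 + 3*(-8) + 3*(-8)²)/((-8)*(1 - 8))) = 1/(-13 - ⅛*(-1 - 24 + 3*64)/(-7)) = 1/(-13 - ⅛*(-⅐)*(-1 - 24 + 192)) = 1/(-13 - ⅛*(-⅐)*167) = 1/(-13 + 167/56) = 1/(-561/56) = -56/561 ≈ -0.099822)
L*k = -56/561*400 = -22400/561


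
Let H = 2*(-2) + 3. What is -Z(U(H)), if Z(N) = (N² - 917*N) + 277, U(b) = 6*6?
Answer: 31439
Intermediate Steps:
H = -1 (H = -4 + 3 = -1)
U(b) = 36
Z(N) = 277 + N² - 917*N
-Z(U(H)) = -(277 + 36² - 917*36) = -(277 + 1296 - 33012) = -1*(-31439) = 31439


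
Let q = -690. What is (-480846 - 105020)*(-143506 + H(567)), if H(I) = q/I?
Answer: 15890363840224/189 ≈ 8.4076e+10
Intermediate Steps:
H(I) = -690/I
(-480846 - 105020)*(-143506 + H(567)) = (-480846 - 105020)*(-143506 - 690/567) = -585866*(-143506 - 690*1/567) = -585866*(-143506 - 230/189) = -585866*(-27122864/189) = 15890363840224/189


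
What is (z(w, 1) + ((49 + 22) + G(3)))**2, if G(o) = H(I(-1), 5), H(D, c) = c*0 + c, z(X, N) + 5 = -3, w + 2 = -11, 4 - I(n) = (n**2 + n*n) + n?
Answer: 4624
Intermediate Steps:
I(n) = 4 - n - 2*n**2 (I(n) = 4 - ((n**2 + n*n) + n) = 4 - ((n**2 + n**2) + n) = 4 - (2*n**2 + n) = 4 - (n + 2*n**2) = 4 + (-n - 2*n**2) = 4 - n - 2*n**2)
w = -13 (w = -2 - 11 = -13)
z(X, N) = -8 (z(X, N) = -5 - 3 = -8)
H(D, c) = c (H(D, c) = 0 + c = c)
G(o) = 5
(z(w, 1) + ((49 + 22) + G(3)))**2 = (-8 + ((49 + 22) + 5))**2 = (-8 + (71 + 5))**2 = (-8 + 76)**2 = 68**2 = 4624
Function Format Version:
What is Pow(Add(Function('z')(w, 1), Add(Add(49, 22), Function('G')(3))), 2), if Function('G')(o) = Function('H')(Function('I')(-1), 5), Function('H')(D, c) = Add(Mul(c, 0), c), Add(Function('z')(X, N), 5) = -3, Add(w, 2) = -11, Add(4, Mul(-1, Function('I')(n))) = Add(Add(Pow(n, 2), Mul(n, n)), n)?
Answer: 4624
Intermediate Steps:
Function('I')(n) = Add(4, Mul(-1, n), Mul(-2, Pow(n, 2))) (Function('I')(n) = Add(4, Mul(-1, Add(Add(Pow(n, 2), Mul(n, n)), n))) = Add(4, Mul(-1, Add(Add(Pow(n, 2), Pow(n, 2)), n))) = Add(4, Mul(-1, Add(Mul(2, Pow(n, 2)), n))) = Add(4, Mul(-1, Add(n, Mul(2, Pow(n, 2))))) = Add(4, Add(Mul(-1, n), Mul(-2, Pow(n, 2)))) = Add(4, Mul(-1, n), Mul(-2, Pow(n, 2))))
w = -13 (w = Add(-2, -11) = -13)
Function('z')(X, N) = -8 (Function('z')(X, N) = Add(-5, -3) = -8)
Function('H')(D, c) = c (Function('H')(D, c) = Add(0, c) = c)
Function('G')(o) = 5
Pow(Add(Function('z')(w, 1), Add(Add(49, 22), Function('G')(3))), 2) = Pow(Add(-8, Add(Add(49, 22), 5)), 2) = Pow(Add(-8, Add(71, 5)), 2) = Pow(Add(-8, 76), 2) = Pow(68, 2) = 4624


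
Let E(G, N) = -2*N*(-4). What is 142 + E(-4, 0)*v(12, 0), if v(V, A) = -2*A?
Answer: 142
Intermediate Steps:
E(G, N) = 8*N
142 + E(-4, 0)*v(12, 0) = 142 + (8*0)*(-2*0) = 142 + 0*0 = 142 + 0 = 142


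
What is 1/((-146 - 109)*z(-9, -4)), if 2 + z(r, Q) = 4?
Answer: -1/510 ≈ -0.0019608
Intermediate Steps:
z(r, Q) = 2 (z(r, Q) = -2 + 4 = 2)
1/((-146 - 109)*z(-9, -4)) = 1/((-146 - 109)*2) = 1/(-255*2) = 1/(-510) = -1/510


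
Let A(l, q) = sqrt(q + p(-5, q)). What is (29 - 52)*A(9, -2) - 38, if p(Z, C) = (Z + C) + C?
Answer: -38 - 23*I*sqrt(11) ≈ -38.0 - 76.282*I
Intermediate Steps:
p(Z, C) = Z + 2*C (p(Z, C) = (C + Z) + C = Z + 2*C)
A(l, q) = sqrt(-5 + 3*q) (A(l, q) = sqrt(q + (-5 + 2*q)) = sqrt(-5 + 3*q))
(29 - 52)*A(9, -2) - 38 = (29 - 52)*sqrt(-5 + 3*(-2)) - 38 = -23*sqrt(-5 - 6) - 38 = -23*I*sqrt(11) - 38 = -38 - 23*I*sqrt(11)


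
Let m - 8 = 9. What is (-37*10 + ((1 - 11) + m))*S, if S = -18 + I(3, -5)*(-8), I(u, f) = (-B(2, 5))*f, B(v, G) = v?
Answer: 35574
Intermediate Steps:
m = 17 (m = 8 + 9 = 17)
I(u, f) = -2*f (I(u, f) = (-1*2)*f = -2*f)
S = -98 (S = -18 - 2*(-5)*(-8) = -18 + 10*(-8) = -18 - 80 = -98)
(-37*10 + ((1 - 11) + m))*S = (-37*10 + ((1 - 11) + 17))*(-98) = (-370 + (-10 + 17))*(-98) = (-370 + 7)*(-98) = -363*(-98) = 35574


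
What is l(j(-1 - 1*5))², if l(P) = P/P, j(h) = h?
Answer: 1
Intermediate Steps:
l(P) = 1
l(j(-1 - 1*5))² = 1² = 1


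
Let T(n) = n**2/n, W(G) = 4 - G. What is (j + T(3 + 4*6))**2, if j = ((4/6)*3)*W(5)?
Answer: 625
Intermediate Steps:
j = -2 (j = ((4/6)*3)*(4 - 1*5) = ((4*(1/6))*3)*(4 - 5) = ((2/3)*3)*(-1) = 2*(-1) = -2)
T(n) = n
(j + T(3 + 4*6))**2 = (-2 + (3 + 4*6))**2 = (-2 + (3 + 24))**2 = (-2 + 27)**2 = 25**2 = 625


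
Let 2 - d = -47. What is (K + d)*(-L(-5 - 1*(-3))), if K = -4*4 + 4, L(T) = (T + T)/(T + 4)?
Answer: 74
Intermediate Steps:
L(T) = 2*T/(4 + T) (L(T) = (2*T)/(4 + T) = 2*T/(4 + T))
d = 49 (d = 2 - 1*(-47) = 2 + 47 = 49)
K = -12 (K = -16 + 4 = -12)
(K + d)*(-L(-5 - 1*(-3))) = (-12 + 49)*(-2*(-5 - 1*(-3))/(4 + (-5 - 1*(-3)))) = 37*(-2*(-5 + 3)/(4 + (-5 + 3))) = 37*(-2*(-2)/(4 - 2)) = 37*(-2*(-2)/2) = 37*(-1*(-2)) = 37*2 = 74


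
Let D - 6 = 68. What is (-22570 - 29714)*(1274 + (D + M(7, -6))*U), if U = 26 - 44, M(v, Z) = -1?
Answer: 2091360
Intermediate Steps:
D = 74 (D = 6 + 68 = 74)
U = -18
(-22570 - 29714)*(1274 + (D + M(7, -6))*U) = (-22570 - 29714)*(1274 + (74 - 1)*(-18)) = -52284*(1274 + 73*(-18)) = -52284*(1274 - 1314) = -52284*(-40) = 2091360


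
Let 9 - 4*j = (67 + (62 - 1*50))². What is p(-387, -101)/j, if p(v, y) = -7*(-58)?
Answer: -203/779 ≈ -0.26059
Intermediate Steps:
p(v, y) = 406
j = -1558 (j = 9/4 - (67 + (62 - 1*50))²/4 = 9/4 - (67 + (62 - 50))²/4 = 9/4 - (67 + 12)²/4 = 9/4 - ¼*79² = 9/4 - ¼*6241 = 9/4 - 6241/4 = -1558)
p(-387, -101)/j = 406/(-1558) = 406*(-1/1558) = -203/779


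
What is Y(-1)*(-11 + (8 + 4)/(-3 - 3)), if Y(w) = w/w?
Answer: -13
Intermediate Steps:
Y(w) = 1
Y(-1)*(-11 + (8 + 4)/(-3 - 3)) = 1*(-11 + (8 + 4)/(-3 - 3)) = 1*(-11 + 12/(-6)) = 1*(-11 + 12*(-1/6)) = 1*(-11 - 2) = 1*(-13) = -13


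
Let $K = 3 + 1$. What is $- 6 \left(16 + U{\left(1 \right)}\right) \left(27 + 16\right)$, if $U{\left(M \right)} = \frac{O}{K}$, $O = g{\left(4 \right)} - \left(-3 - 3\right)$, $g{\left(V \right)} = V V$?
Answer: $-5547$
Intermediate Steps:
$K = 4$
$g{\left(V \right)} = V^{2}$
$O = 22$ ($O = 4^{2} - \left(-3 - 3\right) = 16 - -6 = 16 + 6 = 22$)
$U{\left(M \right)} = \frac{11}{2}$ ($U{\left(M \right)} = \frac{22}{4} = 22 \cdot \frac{1}{4} = \frac{11}{2}$)
$- 6 \left(16 + U{\left(1 \right)}\right) \left(27 + 16\right) = - 6 \left(16 + \frac{11}{2}\right) \left(27 + 16\right) = \left(-6\right) \frac{43}{2} \cdot 43 = \left(-129\right) 43 = -5547$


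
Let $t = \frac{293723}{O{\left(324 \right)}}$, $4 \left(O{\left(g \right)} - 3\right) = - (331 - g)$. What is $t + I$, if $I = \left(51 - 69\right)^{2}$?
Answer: $\frac{1176512}{5} \approx 2.353 \cdot 10^{5}$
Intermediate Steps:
$O{\left(g \right)} = - \frac{319}{4} + \frac{g}{4}$ ($O{\left(g \right)} = 3 + \frac{\left(-1\right) \left(331 - g\right)}{4} = 3 + \frac{-331 + g}{4} = 3 + \left(- \frac{331}{4} + \frac{g}{4}\right) = - \frac{319}{4} + \frac{g}{4}$)
$I = 324$ ($I = \left(51 - 69\right)^{2} = \left(-18\right)^{2} = 324$)
$t = \frac{1174892}{5}$ ($t = \frac{293723}{- \frac{319}{4} + \frac{1}{4} \cdot 324} = \frac{293723}{- \frac{319}{4} + 81} = \frac{293723}{\frac{5}{4}} = 293723 \cdot \frac{4}{5} = \frac{1174892}{5} \approx 2.3498 \cdot 10^{5}$)
$t + I = \frac{1174892}{5} + 324 = \frac{1176512}{5}$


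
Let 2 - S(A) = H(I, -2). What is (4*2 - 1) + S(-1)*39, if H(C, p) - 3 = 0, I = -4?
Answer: -32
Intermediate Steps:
H(C, p) = 3 (H(C, p) = 3 + 0 = 3)
S(A) = -1 (S(A) = 2 - 1*3 = 2 - 3 = -1)
(4*2 - 1) + S(-1)*39 = (4*2 - 1) - 1*39 = (8 - 1) - 39 = 7 - 39 = -32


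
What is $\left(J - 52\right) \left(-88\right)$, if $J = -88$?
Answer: $12320$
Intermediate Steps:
$\left(J - 52\right) \left(-88\right) = \left(-88 - 52\right) \left(-88\right) = \left(-140\right) \left(-88\right) = 12320$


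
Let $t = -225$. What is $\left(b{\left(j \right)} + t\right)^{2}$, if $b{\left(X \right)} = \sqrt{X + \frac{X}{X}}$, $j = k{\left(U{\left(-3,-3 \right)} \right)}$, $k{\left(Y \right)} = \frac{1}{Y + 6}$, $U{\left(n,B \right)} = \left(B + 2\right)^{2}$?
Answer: $\frac{354383}{7} - \frac{900 \sqrt{14}}{7} \approx 50145.0$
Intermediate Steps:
$U{\left(n,B \right)} = \left(2 + B\right)^{2}$
$k{\left(Y \right)} = \frac{1}{6 + Y}$
$j = \frac{1}{7}$ ($j = \frac{1}{6 + \left(2 - 3\right)^{2}} = \frac{1}{6 + \left(-1\right)^{2}} = \frac{1}{6 + 1} = \frac{1}{7} \approx 0.14286$)
$b{\left(X \right)} = \sqrt{1 + X}$ ($b{\left(X \right)} = \sqrt{X + 1} = \sqrt{1 + X}$)
$\left(b{\left(j \right)} + t\right)^{2} = \left(\sqrt{1 + \frac{1}{7}} - 225\right)^{2} = \left(\sqrt{\frac{8}{7}} - 225\right)^{2} = \left(\frac{2 \sqrt{14}}{7} - 225\right)^{2} = \left(-225 + \frac{2 \sqrt{14}}{7}\right)^{2}$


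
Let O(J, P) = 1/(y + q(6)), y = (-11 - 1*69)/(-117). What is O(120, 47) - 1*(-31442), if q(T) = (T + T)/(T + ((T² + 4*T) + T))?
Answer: 6257192/199 ≈ 31443.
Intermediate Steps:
q(T) = 2*T/(T² + 6*T) (q(T) = (2*T)/(T + (T² + 5*T)) = (2*T)/(T² + 6*T) = 2*T/(T² + 6*T))
y = 80/117 (y = (-11 - 69)*(-1/117) = -80*(-1/117) = 80/117 ≈ 0.68376)
O(J, P) = 234/199 (O(J, P) = 1/(80/117 + 2/(6 + 6)) = 1/(80/117 + 2/12) = 1/(80/117 + 2*(1/12)) = 1/(80/117 + ⅙) = 1/(199/234) = 234/199)
O(120, 47) - 1*(-31442) = 234/199 - 1*(-31442) = 234/199 + 31442 = 6257192/199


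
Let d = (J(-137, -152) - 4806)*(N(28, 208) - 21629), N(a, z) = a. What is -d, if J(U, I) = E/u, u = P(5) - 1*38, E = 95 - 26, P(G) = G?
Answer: -1142455289/11 ≈ -1.0386e+8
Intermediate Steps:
E = 69
u = -33 (u = 5 - 1*38 = 5 - 38 = -33)
J(U, I) = -23/11 (J(U, I) = 69/(-33) = 69*(-1/33) = -23/11)
d = 1142455289/11 (d = (-23/11 - 4806)*(28 - 21629) = -52889/11*(-21601) = 1142455289/11 ≈ 1.0386e+8)
-d = -1*1142455289/11 = -1142455289/11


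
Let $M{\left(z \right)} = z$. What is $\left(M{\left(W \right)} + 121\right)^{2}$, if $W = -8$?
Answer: $12769$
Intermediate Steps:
$\left(M{\left(W \right)} + 121\right)^{2} = \left(-8 + 121\right)^{2} = 113^{2} = 12769$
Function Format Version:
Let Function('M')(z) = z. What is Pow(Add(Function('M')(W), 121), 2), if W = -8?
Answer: 12769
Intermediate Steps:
Pow(Add(Function('M')(W), 121), 2) = Pow(Add(-8, 121), 2) = Pow(113, 2) = 12769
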